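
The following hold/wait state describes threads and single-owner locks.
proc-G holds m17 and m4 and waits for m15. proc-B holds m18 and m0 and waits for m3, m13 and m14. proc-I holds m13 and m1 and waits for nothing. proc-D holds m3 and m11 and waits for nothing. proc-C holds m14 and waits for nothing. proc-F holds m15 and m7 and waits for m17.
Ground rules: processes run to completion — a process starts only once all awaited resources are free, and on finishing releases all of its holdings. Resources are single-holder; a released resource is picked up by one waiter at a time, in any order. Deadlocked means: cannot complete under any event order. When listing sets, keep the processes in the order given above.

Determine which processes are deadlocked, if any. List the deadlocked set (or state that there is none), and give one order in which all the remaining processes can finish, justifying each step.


Deadlocked set: proc-G and proc-F.
Key observation: nobody on the ring proc-G -> proc-F -> proc-G can start until another member finishes, which never happens; no other process is dragged down with it.
The rest can finish in the order proc-D, proc-C, proc-I, proc-B.
Step-by-step check:
  proc-D waits on nothing -> runs at once and releases m3 and m11
  proc-C waits on nothing -> runs at once and releases m14
  proc-I waits on nothing -> runs at once and releases m13 and m1
  proc-B: everything it awaited (m3, m13 and m14) is free; runs, freeing m18 and m0


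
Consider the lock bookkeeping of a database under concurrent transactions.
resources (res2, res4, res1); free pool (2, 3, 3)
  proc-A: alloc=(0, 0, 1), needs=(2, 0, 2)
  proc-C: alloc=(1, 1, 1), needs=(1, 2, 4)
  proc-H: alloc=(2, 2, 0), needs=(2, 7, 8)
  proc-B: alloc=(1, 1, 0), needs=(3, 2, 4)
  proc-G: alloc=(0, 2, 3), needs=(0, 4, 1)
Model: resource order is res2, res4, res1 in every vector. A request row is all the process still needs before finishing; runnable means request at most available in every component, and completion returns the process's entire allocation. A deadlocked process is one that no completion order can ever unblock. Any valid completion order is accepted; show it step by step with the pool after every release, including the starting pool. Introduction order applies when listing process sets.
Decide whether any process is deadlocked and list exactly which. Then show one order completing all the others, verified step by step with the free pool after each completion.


Nothing here is deadlocked.
Key observation: proc-A fits the free pool immediately, and its release cascades until everyone finishes.
A valid finishing order for the others: proc-A, proc-C, proc-G, proc-B, proc-H. Walking it through:
  pool = (2, 3, 3)
  run proc-A (needs (2, 0, 2), free (2, 3, 3)); after release of (0, 0, 1) the pool is (2, 3, 4)
  run proc-C (needs (1, 2, 4), free (2, 3, 4)); after release of (1, 1, 1) the pool is (3, 4, 5)
  run proc-G (needs (0, 4, 1), free (3, 4, 5)); after release of (0, 2, 3) the pool is (3, 6, 8)
  run proc-B (needs (3, 2, 4), free (3, 6, 8)); after release of (1, 1, 0) the pool is (4, 7, 8)
  run proc-H (needs (2, 7, 8), free (4, 7, 8)); after release of (2, 2, 0) the pool is (6, 9, 8)


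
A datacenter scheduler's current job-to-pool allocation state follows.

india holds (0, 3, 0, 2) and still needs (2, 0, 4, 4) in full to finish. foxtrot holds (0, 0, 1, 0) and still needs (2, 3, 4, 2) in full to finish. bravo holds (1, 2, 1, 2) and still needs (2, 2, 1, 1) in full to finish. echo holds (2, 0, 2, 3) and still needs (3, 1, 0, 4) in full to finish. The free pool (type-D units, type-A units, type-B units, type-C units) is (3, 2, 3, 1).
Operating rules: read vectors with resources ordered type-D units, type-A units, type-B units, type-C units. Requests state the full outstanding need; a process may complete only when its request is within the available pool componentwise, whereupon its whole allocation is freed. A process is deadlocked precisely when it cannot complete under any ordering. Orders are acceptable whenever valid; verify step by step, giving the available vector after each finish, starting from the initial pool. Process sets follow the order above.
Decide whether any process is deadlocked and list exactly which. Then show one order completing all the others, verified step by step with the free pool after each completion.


Deadlocked: india and echo.
Key observation: even finishing bravo, foxtrot leaves just (4, 4, 5, 3) free — too little type-C units for any of the remaining processes.
A valid finishing order for the others: bravo, foxtrot. Check, step by step:
  pool = (3, 2, 3, 1)
  bravo: need (2, 2, 1, 1) fits (3, 2, 3, 1); releases (1, 2, 1, 2), pool now (4, 4, 4, 3)
  foxtrot: need (2, 3, 4, 2) fits (4, 4, 4, 3); releases (0, 0, 1, 0), pool now (4, 4, 5, 3)
None of the blocked processes ever fits:
  india still needs (2, 0, 4, 4) but only (4, 4, 5, 3) is free — short on type-C units
  echo still needs (3, 1, 0, 4) but only (4, 4, 5, 3) is free — short on type-C units


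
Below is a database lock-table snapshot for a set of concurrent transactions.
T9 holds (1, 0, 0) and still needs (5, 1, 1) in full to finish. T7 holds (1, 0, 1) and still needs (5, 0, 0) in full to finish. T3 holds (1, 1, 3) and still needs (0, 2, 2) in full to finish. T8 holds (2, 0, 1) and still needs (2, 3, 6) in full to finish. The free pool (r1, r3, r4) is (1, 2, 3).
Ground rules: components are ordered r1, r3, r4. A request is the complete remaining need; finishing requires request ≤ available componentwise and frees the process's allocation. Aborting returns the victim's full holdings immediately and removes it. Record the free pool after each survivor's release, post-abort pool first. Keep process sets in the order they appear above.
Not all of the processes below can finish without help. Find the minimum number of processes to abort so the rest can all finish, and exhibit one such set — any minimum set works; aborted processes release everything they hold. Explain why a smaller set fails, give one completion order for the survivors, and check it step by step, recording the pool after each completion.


The answer: abort T7.
Key observation: before aborting T7, T9 was permanently blocked — no order could ever run it; afterwards it completes at step 3.
Why nothing smaller works: aborting no one leaves the state deadlocked as given.
One survivor order: T3, T8, T9. Walking it through (post-abort pool first):
  pool = (2, 2, 4)
  run T3 (needs (0, 2, 2), free (2, 2, 4)); after release of (1, 1, 3) the pool is (3, 3, 7)
  run T8 (needs (2, 3, 6), free (3, 3, 7)); after release of (2, 0, 1) the pool is (5, 3, 8)
  run T9 (needs (5, 1, 1), free (5, 3, 8)); after release of (1, 0, 0) the pool is (6, 3, 8)


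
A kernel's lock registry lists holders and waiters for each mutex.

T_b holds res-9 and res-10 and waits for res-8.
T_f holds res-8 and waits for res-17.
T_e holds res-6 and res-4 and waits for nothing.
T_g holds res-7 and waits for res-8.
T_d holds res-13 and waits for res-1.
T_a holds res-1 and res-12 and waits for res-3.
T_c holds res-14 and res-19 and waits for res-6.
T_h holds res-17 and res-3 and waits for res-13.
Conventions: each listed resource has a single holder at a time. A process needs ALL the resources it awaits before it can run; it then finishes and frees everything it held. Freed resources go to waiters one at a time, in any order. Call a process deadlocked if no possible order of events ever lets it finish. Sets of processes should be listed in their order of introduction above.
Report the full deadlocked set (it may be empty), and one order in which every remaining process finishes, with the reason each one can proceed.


Deadlocked: T_b, T_f, T_g, T_d, T_a and T_h.
Key observation: the cycle T_h -> T_d -> T_a -> T_h can never break — each member waits on the next; T_b, T_f and T_g wait into the deadlock from upstream.
One completion order for the rest: T_e, T_c.
Check, step by step:
  T_e: no waits; runs immediately, freeing res-6 and res-4
  T_c waits on res-6 — all released -> runs and releases res-14 and res-19


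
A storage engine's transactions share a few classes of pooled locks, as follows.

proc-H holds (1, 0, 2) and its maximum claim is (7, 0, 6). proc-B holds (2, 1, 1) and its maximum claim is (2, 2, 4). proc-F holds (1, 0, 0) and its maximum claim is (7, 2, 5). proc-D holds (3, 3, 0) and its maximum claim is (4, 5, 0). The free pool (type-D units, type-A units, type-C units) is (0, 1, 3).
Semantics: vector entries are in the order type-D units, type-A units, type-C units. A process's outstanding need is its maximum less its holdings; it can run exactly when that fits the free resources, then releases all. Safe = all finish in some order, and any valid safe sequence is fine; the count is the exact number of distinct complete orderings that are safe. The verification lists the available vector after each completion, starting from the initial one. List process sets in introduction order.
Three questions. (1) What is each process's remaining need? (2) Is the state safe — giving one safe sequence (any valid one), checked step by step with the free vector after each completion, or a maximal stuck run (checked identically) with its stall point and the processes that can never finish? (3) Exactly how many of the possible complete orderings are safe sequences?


(1) Remaining need (order type-D units, type-A units, type-C units):
  proc-H: (6, 0, 4)
  proc-B: (0, 1, 3)
  proc-F: (6, 2, 5)
  proc-D: (1, 2, 0)
(2) The state is UNSAFE.
Key observation: the pool after proc-B, proc-D is (5, 5, 4); every surviving request exceeds it in type-D units, so progress ends there.
The run proc-B, proc-D cannot be extended any further. Step-by-step check:
  pool = (0, 1, 3)
  proc-B needs (0, 1, 3) <= (0, 1, 3) -> finishes; pool += (2, 1, 1) = (2, 2, 4)
  proc-D needs (1, 2, 0) <= (2, 2, 4) -> finishes; pool += (3, 3, 0) = (5, 5, 4)
  proc-H cannot run: need (6, 0, 4) vs free (5, 5, 4) (insufficient type-D units)
  proc-F cannot run: need (6, 2, 5) vs free (5, 5, 4) (insufficient type-D units and type-C units)
Processes that can never finish: proc-H and proc-F.
(3) Precisely 0 of the possible complete orderings are safe sequences.


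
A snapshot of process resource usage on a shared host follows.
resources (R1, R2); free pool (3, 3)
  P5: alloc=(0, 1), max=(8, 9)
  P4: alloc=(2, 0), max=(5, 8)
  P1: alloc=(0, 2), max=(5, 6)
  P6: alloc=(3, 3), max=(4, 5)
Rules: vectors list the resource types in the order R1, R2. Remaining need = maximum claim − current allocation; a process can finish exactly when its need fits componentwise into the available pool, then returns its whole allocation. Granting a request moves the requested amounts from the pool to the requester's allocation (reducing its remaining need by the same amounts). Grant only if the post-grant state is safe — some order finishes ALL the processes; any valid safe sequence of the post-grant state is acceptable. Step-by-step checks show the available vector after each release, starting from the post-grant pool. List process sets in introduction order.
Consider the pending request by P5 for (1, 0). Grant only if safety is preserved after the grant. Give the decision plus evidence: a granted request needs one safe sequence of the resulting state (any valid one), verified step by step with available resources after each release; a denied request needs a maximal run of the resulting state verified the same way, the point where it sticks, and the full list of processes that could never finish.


GRANT — the state after the grant stays safe, e.g. via P6, P1, P4, P5.
Key observation: granting shrinks the pool to (2, 3), yet P6 still fits and the chain goes through.
Check on the post-grant state, step by step:
  pool = (2, 3)
  P6: need (1, 2) fits (2, 3); releases (3, 3), pool now (5, 6)
  P1: need (5, 4) fits (5, 6); releases (0, 2), pool now (5, 8)
  P4: need (3, 8) fits (5, 8); releases (2, 0), pool now (7, 8)
  P5: need (7, 8) fits (7, 8); releases (1, 1), pool now (8, 9)


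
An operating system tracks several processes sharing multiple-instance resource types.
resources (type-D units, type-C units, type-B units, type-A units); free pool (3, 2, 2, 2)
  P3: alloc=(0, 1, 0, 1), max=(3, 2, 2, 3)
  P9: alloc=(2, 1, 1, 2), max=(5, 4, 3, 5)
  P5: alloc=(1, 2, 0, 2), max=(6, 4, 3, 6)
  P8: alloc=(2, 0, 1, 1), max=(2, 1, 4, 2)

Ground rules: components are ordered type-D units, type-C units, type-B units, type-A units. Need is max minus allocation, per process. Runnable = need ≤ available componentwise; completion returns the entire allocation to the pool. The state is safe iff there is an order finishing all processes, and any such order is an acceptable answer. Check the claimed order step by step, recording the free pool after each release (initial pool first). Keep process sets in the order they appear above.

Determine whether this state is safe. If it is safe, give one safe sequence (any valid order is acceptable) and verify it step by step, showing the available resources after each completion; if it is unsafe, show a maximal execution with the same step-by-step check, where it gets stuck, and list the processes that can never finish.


SAFE — a valid safe sequence is P3, P9, P8, P5.
Key observation: reading the order forward, P3 is the first process whose need (3, 1, 2, 2) meets the free pool (3, 2, 2, 2) exactly on a resource it requests.
Verifying each step:
  pool = (3, 2, 2, 2)
  P3: need (3, 1, 2, 2) fits (3, 2, 2, 2); releases (0, 1, 0, 1), pool now (3, 3, 2, 3)
  P9: need (3, 3, 2, 3) fits (3, 3, 2, 3); releases (2, 1, 1, 2), pool now (5, 4, 3, 5)
  P8: need (0, 1, 3, 1) fits (5, 4, 3, 5); releases (2, 0, 1, 1), pool now (7, 4, 4, 6)
  P5: need (5, 2, 3, 4) fits (7, 4, 4, 6); releases (1, 2, 0, 2), pool now (8, 6, 4, 8)


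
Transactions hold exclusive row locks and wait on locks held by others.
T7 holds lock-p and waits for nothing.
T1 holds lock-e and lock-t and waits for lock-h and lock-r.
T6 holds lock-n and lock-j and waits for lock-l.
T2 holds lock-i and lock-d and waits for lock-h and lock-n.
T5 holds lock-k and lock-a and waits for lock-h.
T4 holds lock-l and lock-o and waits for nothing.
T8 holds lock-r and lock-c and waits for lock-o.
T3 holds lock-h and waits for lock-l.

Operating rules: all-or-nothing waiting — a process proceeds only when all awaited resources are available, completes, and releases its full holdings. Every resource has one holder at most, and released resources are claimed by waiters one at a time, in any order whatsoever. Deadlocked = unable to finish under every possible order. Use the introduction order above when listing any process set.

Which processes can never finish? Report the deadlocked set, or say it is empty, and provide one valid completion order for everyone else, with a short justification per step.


Nothing here is deadlocked.
Key observation: no waiting chain loops back on itself — every chain ends at a process that waits on nothing, so everyone eventually runs.
A valid finishing order for the others: T4, T3, T5, T8, T6, T1, T2, T7.
Step-by-step check:
  T4 waits on nothing -> runs at once and releases lock-l and lock-o
  T3 waits on lock-l — all released -> runs and releases lock-h
  T5 waits on lock-h — all released -> runs and releases lock-k and lock-a
  T8 waits on lock-o — all released -> runs and releases lock-r and lock-c
  T6 waits on lock-l — all released -> runs and releases lock-n and lock-j
  T1 waits on lock-h and lock-r — all released -> runs and releases lock-e and lock-t
  T2 waits on lock-h and lock-n — all released -> runs and releases lock-i and lock-d
  T7 waits on nothing -> runs at once and releases lock-p


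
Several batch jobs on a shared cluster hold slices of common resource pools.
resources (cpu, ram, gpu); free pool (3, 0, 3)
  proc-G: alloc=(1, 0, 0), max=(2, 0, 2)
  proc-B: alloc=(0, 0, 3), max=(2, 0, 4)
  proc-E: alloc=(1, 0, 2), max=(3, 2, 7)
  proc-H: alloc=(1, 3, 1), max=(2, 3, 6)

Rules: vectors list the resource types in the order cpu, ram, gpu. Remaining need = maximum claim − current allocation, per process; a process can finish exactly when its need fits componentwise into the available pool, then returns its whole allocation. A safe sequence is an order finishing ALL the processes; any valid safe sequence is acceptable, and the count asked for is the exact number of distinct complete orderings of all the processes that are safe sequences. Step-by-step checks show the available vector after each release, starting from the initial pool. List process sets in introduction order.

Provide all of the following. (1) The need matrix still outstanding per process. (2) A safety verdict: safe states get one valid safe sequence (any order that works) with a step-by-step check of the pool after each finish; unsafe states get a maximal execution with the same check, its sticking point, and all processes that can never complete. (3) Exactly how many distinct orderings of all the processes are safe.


(1) Outstanding need per process (order cpu, ram, gpu):
  proc-G: (1, 0, 2)
  proc-B: (2, 0, 1)
  proc-E: (2, 2, 5)
  proc-H: (1, 0, 5)
(2) SAFE — a valid safe sequence is proc-B, proc-H, proc-G, proc-E.
Key observation: every step clears its requested resources with room to spare; the minimum clearance is 1, first at proc-B — (2, 0, 1) vs (3, 0, 3) free.
Check, step by step:
  pool = (3, 0, 3)
  proc-B: need (2, 0, 1) fits (3, 0, 3); releases (0, 0, 3), pool now (3, 0, 6)
  proc-H: need (1, 0, 5) fits (3, 0, 6); releases (1, 3, 1), pool now (4, 3, 7)
  proc-G: need (1, 0, 2) fits (4, 3, 7); releases (1, 0, 0), pool now (5, 3, 7)
  proc-E: need (2, 2, 5) fits (5, 3, 7); releases (1, 0, 2), pool now (6, 3, 9)
(3) Exactly 4 of the possible complete orderings are safe sequences.


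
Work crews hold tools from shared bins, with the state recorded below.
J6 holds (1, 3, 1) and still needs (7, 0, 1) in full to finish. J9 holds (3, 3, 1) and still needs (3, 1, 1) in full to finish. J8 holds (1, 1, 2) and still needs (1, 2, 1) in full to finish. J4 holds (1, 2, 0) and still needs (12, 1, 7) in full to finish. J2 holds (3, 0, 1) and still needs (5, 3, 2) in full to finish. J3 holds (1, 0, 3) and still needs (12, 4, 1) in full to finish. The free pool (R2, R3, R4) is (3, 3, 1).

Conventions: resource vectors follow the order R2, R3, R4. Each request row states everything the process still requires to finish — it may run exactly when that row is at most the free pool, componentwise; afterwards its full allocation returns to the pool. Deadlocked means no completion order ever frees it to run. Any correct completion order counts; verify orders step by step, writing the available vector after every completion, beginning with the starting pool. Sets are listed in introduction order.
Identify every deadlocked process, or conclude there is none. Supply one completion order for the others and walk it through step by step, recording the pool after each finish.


Deadlocked: J4 and J3.
Key observation: no order helps: past J8, J9, J2, J6, the free pool tops out at (11, 10, 6), below what each blocked process needs in R2.
The rest can finish in the order J8, J9, J2, J6. Verifying each step:
  pool = (3, 3, 1)
  J8 needs (1, 2, 1) <= (3, 3, 1) -> finishes; pool += (1, 1, 2) = (4, 4, 3)
  J9 needs (3, 1, 1) <= (4, 4, 3) -> finishes; pool += (3, 3, 1) = (7, 7, 4)
  J2 needs (5, 3, 2) <= (7, 7, 4) -> finishes; pool += (3, 0, 1) = (10, 7, 5)
  J6 needs (7, 0, 1) <= (10, 7, 5) -> finishes; pool += (1, 3, 1) = (11, 10, 6)
The blocked processes can never fit:
  blocked: J4 wants (12, 1, 7), pool (11, 10, 6) — not enough R2 and R4
  blocked: J3 wants (12, 4, 1), pool (11, 10, 6) — not enough R2


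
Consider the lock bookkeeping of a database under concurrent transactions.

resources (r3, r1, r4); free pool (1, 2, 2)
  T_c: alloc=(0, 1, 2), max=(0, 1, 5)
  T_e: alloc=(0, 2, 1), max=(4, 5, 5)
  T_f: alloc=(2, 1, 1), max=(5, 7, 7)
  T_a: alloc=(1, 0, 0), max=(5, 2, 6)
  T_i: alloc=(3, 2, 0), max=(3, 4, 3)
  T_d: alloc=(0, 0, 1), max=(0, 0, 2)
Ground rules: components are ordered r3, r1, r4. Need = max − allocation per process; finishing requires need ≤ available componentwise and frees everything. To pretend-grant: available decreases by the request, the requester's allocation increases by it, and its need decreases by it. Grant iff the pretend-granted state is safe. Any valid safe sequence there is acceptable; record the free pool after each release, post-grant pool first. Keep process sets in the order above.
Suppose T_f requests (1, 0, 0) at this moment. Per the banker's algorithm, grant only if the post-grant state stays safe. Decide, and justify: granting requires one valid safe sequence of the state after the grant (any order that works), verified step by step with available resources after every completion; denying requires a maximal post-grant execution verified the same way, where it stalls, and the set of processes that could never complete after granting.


DENY: after the grant no complete ordering would exist.
Key observation: after T_d, T_c, T_i the pool peaks at (3, 5, 5), and each blocked process is short somewhere: T_e on r3; T_f on r1, r4; T_a on r3, r4.
Pretend the grant happened; the run T_d, T_c, T_i goes as far as possible. Step-by-step check:
  pool = (0, 2, 2)
  T_d: need (0, 0, 1) fits (0, 2, 2); releases (0, 0, 1), pool now (0, 2, 3)
  T_c: need (0, 0, 3) fits (0, 2, 3); releases (0, 1, 2), pool now (0, 3, 5)
  T_i: need (0, 2, 3) fits (0, 3, 5); releases (3, 2, 0), pool now (3, 5, 5)
  T_e still needs (4, 3, 4) but only (3, 5, 5) is free — short on r3
  T_f still needs (2, 6, 6) but only (3, 5, 5) is free — short on r1 and r4
  T_a still needs (4, 2, 6) but only (3, 5, 5) is free — short on r3 and r4
Post-grant, the permanently blocked set is T_e, T_f and T_a.


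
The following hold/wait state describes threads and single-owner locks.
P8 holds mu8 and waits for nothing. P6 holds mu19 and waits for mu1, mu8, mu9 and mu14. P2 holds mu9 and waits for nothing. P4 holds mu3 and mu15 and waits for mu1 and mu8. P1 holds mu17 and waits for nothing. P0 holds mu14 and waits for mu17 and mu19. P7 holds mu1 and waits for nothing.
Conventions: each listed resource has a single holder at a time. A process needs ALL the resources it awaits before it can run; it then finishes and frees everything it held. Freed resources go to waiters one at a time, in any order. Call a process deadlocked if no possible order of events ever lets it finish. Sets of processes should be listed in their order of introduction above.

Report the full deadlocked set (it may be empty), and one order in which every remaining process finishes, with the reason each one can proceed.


Deadlocked set: P6 and P0.
Key observation: nobody on the ring P6 -> P0 -> P6 can start until another member finishes, which never happens; no other process is dragged down with it.
A valid finishing order for the others: P8, P2, P7, P1, P4.
Walking it through:
  P8 waits on nothing -> runs at once and releases mu8
  P2 waits on nothing -> runs at once and releases mu9
  P7 waits on nothing -> runs at once and releases mu1
  P1 waits on nothing -> runs at once and releases mu17
  P4 waits on mu1 and mu8 — all released -> runs and releases mu3 and mu15


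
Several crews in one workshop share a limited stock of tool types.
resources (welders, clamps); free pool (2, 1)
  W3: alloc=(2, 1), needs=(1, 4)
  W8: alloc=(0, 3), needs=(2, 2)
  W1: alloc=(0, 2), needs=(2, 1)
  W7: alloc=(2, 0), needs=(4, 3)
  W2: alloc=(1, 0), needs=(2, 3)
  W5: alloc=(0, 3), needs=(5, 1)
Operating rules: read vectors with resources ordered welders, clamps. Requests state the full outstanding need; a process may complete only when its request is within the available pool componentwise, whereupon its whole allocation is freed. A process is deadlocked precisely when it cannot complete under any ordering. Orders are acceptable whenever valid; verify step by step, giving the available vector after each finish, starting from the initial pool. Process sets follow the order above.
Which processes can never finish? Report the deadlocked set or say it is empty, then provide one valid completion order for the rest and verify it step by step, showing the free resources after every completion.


The deadlocked set is empty.
Key observation: no deadlock: W1 fits now, and the freed resources carry the rest through.
A valid finishing order for the others: W1, W8, W2, W3, W5, W7. Check, step by step:
  pool = (2, 1)
  run W1 (needs (2, 1), free (2, 1)); after release of (0, 2) the pool is (2, 3)
  run W8 (needs (2, 2), free (2, 3)); after release of (0, 3) the pool is (2, 6)
  run W2 (needs (2, 3), free (2, 6)); after release of (1, 0) the pool is (3, 6)
  run W3 (needs (1, 4), free (3, 6)); after release of (2, 1) the pool is (5, 7)
  run W5 (needs (5, 1), free (5, 7)); after release of (0, 3) the pool is (5, 10)
  run W7 (needs (4, 3), free (5, 10)); after release of (2, 0) the pool is (7, 10)


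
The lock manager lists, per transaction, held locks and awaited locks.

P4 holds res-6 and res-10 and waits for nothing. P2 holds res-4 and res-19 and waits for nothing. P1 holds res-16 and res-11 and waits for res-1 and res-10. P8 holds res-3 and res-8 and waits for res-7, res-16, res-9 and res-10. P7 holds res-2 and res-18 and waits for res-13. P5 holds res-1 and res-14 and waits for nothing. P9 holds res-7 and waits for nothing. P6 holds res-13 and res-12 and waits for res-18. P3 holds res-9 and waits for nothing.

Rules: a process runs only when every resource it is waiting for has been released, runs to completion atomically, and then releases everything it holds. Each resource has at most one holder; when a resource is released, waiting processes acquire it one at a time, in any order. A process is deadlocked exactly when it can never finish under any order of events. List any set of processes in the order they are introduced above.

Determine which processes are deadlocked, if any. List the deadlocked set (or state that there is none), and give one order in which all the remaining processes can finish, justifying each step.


Deadlocked set: P7 and P6.
Key observation: the cycle P7 -> P6 -> P7 can never break — each member waits on the next; no other process is dragged down with it.
The rest can finish in the order P4, P2, P9, P3, P5, P1, P8.
Check, step by step:
  P4 waits on nothing -> runs at once and releases res-6 and res-10
  P2 waits on nothing -> runs at once and releases res-4 and res-19
  P9 waits on nothing -> runs at once and releases res-7
  P3 waits on nothing -> runs at once and releases res-9
  P5 waits on nothing -> runs at once and releases res-1 and res-14
  run P1 (all its waits — res-1 and res-10 — are resolved); releases res-16 and res-11
  run P8 (all its waits — res-7, res-16, res-9 and res-10 — are resolved); releases res-3 and res-8


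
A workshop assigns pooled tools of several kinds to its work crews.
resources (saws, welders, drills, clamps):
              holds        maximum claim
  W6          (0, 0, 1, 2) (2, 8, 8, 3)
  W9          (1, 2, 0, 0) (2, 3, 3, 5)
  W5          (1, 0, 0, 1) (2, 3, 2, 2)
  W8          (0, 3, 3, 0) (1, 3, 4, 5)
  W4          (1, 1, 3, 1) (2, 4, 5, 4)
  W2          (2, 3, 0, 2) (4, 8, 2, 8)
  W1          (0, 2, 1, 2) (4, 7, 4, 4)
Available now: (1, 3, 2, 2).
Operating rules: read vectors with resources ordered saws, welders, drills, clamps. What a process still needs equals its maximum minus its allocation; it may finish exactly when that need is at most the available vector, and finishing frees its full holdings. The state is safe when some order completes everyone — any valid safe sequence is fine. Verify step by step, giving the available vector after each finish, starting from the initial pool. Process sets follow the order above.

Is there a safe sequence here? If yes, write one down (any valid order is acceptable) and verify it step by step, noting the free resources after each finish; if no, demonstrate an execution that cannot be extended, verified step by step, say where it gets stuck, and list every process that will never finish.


UNSAFE — no complete ordering exists.
Key observation: after W5, W4 the pool peaks at (3, 4, 5, 4), and each blocked process is short somewhere: W6 on welders, drills; W9 on clamps; W8 on clamps; W2 on welders, clamps; W1 on saws, welders.
The run W5, W4 cannot be extended any further. Check, step by step:
  pool = (1, 3, 2, 2)
  W5 needs (1, 3, 2, 1) <= (1, 3, 2, 2) -> finishes; pool += (1, 0, 0, 1) = (2, 3, 2, 3)
  W4 needs (1, 3, 2, 3) <= (2, 3, 2, 3) -> finishes; pool += (1, 1, 3, 1) = (3, 4, 5, 4)
  W6 cannot run: need (2, 8, 7, 1) vs free (3, 4, 5, 4) (insufficient welders and drills)
  W9 cannot run: need (1, 1, 3, 5) vs free (3, 4, 5, 4) (insufficient clamps)
  W8 cannot run: need (1, 0, 1, 5) vs free (3, 4, 5, 4) (insufficient clamps)
  W2 cannot run: need (2, 5, 2, 6) vs free (3, 4, 5, 4) (insufficient welders and clamps)
  W1 cannot run: need (4, 5, 3, 2) vs free (3, 4, 5, 4) (insufficient saws and welders)
Permanently blocked: W6, W9, W8, W2 and W1.


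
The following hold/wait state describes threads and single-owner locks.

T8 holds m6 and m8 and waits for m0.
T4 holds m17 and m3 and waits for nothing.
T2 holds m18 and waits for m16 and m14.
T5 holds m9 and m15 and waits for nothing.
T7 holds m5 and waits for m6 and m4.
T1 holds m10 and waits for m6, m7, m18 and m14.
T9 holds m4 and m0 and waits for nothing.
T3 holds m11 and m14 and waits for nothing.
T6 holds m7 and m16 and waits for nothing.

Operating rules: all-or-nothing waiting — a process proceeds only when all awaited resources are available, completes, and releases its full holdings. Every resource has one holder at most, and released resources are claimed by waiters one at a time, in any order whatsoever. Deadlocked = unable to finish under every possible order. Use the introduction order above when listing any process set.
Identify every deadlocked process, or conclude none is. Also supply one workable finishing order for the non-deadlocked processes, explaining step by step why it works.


The deadlocked set is empty.
Key observation: the wait graph is acyclic; completion cascades from the unblocked processes through everyone else.
A valid finishing order for the others: T4, T3, T9, T8, T5, T6, T2, T1, T7.
Check, step by step:
  run T4 (it waits on nothing); releases m17 and m3
  run T3 (it waits on nothing); releases m11 and m14
  run T9 (it waits on nothing); releases m4 and m0
  T8: everything it awaited (m0) is free; runs, freeing m6 and m8
  run T5 (it waits on nothing); releases m9 and m15
  run T6 (it waits on nothing); releases m7 and m16
  T2: everything it awaited (m16 and m14) is free; runs, freeing m18
  T1: everything it awaited (m6, m7, m18 and m14) is free; runs, freeing m10
  T7: everything it awaited (m6 and m4) is free; runs, freeing m5


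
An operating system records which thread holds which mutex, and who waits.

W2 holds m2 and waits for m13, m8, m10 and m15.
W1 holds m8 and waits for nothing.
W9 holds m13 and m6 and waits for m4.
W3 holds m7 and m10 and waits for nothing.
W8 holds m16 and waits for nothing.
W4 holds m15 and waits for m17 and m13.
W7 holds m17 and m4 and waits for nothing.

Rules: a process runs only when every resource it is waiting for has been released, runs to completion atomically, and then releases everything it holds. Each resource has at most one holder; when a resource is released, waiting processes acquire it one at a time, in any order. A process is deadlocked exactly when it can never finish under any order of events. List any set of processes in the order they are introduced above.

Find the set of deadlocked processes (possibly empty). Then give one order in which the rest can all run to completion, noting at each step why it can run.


Nothing here is deadlocked.
Key observation: the wait relation is loop-free; peeling off processes with no waits unwinds the whole state.
The rest can finish in the order W7, W8, W3, W9, W4, W1, W2.
Check, step by step:
  W7 waits on nothing -> runs at once and releases m17 and m4
  W8 waits on nothing -> runs at once and releases m16
  W3 waits on nothing -> runs at once and releases m7 and m10
  W9 waits on m4 — all released -> runs and releases m13 and m6
  W4 waits on m17 and m13 — all released -> runs and releases m15
  W1 waits on nothing -> runs at once and releases m8
  W2 waits on m13, m8, m10 and m15 — all released -> runs and releases m2


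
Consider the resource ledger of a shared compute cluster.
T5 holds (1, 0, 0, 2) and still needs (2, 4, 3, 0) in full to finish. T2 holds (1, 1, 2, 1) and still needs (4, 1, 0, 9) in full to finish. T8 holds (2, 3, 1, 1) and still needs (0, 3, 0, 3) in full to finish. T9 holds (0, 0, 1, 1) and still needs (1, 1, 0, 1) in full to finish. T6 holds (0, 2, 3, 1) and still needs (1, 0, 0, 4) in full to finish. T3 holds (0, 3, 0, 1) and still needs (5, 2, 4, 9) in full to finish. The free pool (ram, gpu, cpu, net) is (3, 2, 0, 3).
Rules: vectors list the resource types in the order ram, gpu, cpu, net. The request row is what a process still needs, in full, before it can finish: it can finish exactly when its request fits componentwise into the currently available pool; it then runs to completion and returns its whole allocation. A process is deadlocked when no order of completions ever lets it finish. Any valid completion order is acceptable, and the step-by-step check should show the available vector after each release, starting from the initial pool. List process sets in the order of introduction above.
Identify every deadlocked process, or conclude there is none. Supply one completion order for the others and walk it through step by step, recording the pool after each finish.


Deadlocked: T2 and T3.
Key observation: the pool after T9, T6, T8, T5 is (6, 7, 5, 8); every surviving request exceeds it in net, so progress ends there.
A valid finishing order for the others: T9, T6, T8, T5. Walking it through:
  pool = (3, 2, 0, 3)
  run T9 (needs (1, 1, 0, 1), free (3, 2, 0, 3)); after release of (0, 0, 1, 1) the pool is (3, 2, 1, 4)
  run T6 (needs (1, 0, 0, 4), free (3, 2, 1, 4)); after release of (0, 2, 3, 1) the pool is (3, 4, 4, 5)
  run T8 (needs (0, 3, 0, 3), free (3, 4, 4, 5)); after release of (2, 3, 1, 1) the pool is (5, 7, 5, 6)
  run T5 (needs (2, 4, 3, 0), free (5, 7, 5, 6)); after release of (1, 0, 0, 2) the pool is (6, 7, 5, 8)
The blocked processes can never fit:
  blocked: T2 wants (4, 1, 0, 9), pool (6, 7, 5, 8) — not enough net
  blocked: T3 wants (5, 2, 4, 9), pool (6, 7, 5, 8) — not enough net


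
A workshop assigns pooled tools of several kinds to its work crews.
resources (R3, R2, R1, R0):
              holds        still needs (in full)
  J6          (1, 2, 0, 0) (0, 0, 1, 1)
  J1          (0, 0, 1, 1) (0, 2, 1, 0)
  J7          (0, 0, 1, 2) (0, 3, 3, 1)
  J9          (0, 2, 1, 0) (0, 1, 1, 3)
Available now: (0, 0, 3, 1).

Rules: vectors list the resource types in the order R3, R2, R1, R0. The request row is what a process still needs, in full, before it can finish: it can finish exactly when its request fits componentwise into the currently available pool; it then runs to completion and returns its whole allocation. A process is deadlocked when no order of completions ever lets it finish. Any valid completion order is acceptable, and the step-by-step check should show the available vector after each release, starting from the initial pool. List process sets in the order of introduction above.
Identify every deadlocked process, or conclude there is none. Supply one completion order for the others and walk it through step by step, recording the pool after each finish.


The deadlocked set is J7 and J9.
Key observation: after J6, J1 the pool peaks at (1, 2, 4, 2), and each blocked process is short somewhere: J7 on R2; J9 on R0.
The rest can finish in the order J6, J1. Walking it through:
  pool = (0, 0, 3, 1)
  J6 needs (0, 0, 1, 1) <= (0, 0, 3, 1) -> finishes; pool += (1, 2, 0, 0) = (1, 2, 3, 1)
  J1 needs (0, 2, 1, 0) <= (1, 2, 3, 1) -> finishes; pool += (0, 0, 1, 1) = (1, 2, 4, 2)
None of the blocked processes ever fits:
  J7 cannot run: need (0, 3, 3, 1) vs free (1, 2, 4, 2) (insufficient R2)
  J9 cannot run: need (0, 1, 1, 3) vs free (1, 2, 4, 2) (insufficient R0)


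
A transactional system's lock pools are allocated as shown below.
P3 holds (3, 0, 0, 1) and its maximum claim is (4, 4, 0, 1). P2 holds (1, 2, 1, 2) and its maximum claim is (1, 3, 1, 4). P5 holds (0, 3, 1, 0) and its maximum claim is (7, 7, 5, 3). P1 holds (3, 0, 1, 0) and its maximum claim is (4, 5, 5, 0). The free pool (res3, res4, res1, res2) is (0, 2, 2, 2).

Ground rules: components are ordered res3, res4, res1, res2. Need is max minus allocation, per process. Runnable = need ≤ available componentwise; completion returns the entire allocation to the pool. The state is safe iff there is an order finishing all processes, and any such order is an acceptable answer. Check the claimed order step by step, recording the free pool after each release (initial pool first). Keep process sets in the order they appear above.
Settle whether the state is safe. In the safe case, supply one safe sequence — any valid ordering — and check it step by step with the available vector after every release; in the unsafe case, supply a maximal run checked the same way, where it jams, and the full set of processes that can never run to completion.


UNSAFE — no complete ordering exists.
Key observation: the pool after P2, P3 is (4, 4, 3, 5); every surviving request exceeds it in res1, so progress ends there.
A maximal execution: P2, P3 — then nothing else fits. Walking it through:
  pool = (0, 2, 2, 2)
  P2 needs (0, 1, 0, 2) <= (0, 2, 2, 2) -> finishes; pool += (1, 2, 1, 2) = (1, 4, 3, 4)
  P3 needs (1, 4, 0, 0) <= (1, 4, 3, 4) -> finishes; pool += (3, 0, 0, 1) = (4, 4, 3, 5)
  P5 cannot run: need (7, 4, 4, 3) vs free (4, 4, 3, 5) (insufficient res3 and res1)
  P1 cannot run: need (1, 5, 4, 0) vs free (4, 4, 3, 5) (insufficient res4 and res1)
Never able to finish: P5 and P1.


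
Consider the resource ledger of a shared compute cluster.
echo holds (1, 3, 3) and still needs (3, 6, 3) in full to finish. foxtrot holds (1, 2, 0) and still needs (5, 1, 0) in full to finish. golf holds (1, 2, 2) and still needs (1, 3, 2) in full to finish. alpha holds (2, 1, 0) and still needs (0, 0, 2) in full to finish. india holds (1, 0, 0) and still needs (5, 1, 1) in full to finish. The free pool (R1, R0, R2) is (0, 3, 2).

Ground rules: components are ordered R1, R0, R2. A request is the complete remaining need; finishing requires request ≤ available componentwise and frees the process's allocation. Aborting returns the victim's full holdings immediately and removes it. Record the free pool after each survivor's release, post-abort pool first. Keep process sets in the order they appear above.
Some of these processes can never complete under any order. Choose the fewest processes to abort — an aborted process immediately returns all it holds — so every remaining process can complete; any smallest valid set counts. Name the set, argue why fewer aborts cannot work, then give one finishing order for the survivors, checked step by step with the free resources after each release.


Minimum abort set: india.
Key observation: the deadlocked foxtrot becomes finishable only because india released (1, 0, 0); it completes at step 4 below.
Minimality: the empty abort set fails — the state is deadlocked as it stands.
The survivors complete as golf, alpha, echo, foxtrot. Walking it through (starting from the post-abort pool):
  pool = (1, 3, 2)
  golf needs (1, 3, 2) <= (1, 3, 2) -> finishes; pool += (1, 2, 2) = (2, 5, 4)
  alpha needs (0, 0, 2) <= (2, 5, 4) -> finishes; pool += (2, 1, 0) = (4, 6, 4)
  echo needs (3, 6, 3) <= (4, 6, 4) -> finishes; pool += (1, 3, 3) = (5, 9, 7)
  foxtrot needs (5, 1, 0) <= (5, 9, 7) -> finishes; pool += (1, 2, 0) = (6, 11, 7)


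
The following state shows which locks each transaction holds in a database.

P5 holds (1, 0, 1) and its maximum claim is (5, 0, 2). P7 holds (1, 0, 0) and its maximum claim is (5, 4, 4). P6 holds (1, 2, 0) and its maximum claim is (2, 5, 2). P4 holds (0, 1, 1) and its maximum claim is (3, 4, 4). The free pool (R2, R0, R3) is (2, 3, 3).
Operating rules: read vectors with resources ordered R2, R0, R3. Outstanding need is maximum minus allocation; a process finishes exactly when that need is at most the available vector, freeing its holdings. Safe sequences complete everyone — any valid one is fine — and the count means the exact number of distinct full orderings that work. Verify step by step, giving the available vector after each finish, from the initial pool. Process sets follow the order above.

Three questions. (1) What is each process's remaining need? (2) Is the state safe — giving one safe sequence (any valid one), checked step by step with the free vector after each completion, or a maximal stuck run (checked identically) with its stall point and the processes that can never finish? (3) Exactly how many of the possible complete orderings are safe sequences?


(1) Remaining need (order R2, R0, R3):
  P5: (4, 0, 1)
  P7: (4, 4, 4)
  P6: (1, 3, 2)
  P4: (3, 3, 3)
(2) UNSAFE.
Key observation: even finishing P6, P4 leaves just (3, 6, 4) free — too little R2 for any of the remaining processes.
A maximal execution: P6, P4 — then nothing else fits. Walking it through:
  pool = (2, 3, 3)
  run P6 (needs (1, 3, 2), free (2, 3, 3)); after release of (1, 2, 0) the pool is (3, 5, 3)
  run P4 (needs (3, 3, 3), free (3, 5, 3)); after release of (0, 1, 1) the pool is (3, 6, 4)
  blocked: P5 wants (4, 0, 1), pool (3, 6, 4) — not enough R2
  blocked: P7 wants (4, 4, 4), pool (3, 6, 4) — not enough R2
Processes that can never finish: P5 and P7.
(3) Precisely 0 of the possible complete orderings are safe sequences.
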